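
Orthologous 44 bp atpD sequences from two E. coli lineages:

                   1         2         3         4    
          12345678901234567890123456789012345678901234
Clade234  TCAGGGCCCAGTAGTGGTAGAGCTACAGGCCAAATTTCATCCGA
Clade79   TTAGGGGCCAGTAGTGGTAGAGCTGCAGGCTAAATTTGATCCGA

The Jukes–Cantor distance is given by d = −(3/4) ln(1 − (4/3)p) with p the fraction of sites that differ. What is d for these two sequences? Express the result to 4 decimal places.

0.1232

Differing sites — 2:C/T; 7:C/G; 25:A/G; 31:C/T; 38:C/G.
p = 5/44 = 0.113636.
d = −0.75 · ln(1 − (4/3)·0.113636) = −0.75 · ln(0.848485) = −0.75 · (-0.164303) = 0.1232.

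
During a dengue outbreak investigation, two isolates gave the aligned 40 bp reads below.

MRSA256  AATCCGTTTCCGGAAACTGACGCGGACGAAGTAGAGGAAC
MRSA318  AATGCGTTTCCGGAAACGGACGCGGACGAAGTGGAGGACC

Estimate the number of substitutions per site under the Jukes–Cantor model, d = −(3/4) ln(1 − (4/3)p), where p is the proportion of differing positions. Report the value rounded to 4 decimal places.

0.1073

Mismatches occur at site 4 (C/G), site 18 (T/G), site 33 (A/G), site 39 (A/C).
p = 4/40 = 0.100000.
d = −0.75 · ln(1 − (4/3)·0.100000) = −0.75 · ln(0.866667) = −0.75 · (-0.143100) = 0.1073.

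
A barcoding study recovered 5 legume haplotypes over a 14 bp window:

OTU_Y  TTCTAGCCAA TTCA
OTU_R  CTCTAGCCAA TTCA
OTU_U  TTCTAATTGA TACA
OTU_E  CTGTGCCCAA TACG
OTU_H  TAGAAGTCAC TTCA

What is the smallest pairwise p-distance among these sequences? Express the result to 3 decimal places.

0.071

Pairwise Hamming distances:
  OTU_Y vs OTU_R: 1
  OTU_Y vs OTU_U: 5
  OTU_Y vs OTU_E: 6
  OTU_Y vs OTU_H: 5
  OTU_R vs OTU_U: 6
  OTU_R vs OTU_E: 5
  OTU_R vs OTU_H: 6
  OTU_U vs OTU_E: 8
  OTU_U vs OTU_H: 8
  OTU_E vs OTU_H: 9
The smallest is 1 mismatch, between OTU_Y and OTU_R; p = 1/14 = 0.071.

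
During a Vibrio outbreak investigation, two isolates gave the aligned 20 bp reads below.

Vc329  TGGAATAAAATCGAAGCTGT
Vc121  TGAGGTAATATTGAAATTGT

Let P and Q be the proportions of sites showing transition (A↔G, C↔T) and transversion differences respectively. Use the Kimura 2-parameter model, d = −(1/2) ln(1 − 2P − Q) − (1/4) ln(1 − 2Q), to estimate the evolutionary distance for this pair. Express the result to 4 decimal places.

0.5513

Differing sites — 3:G/A (Ti); 4:A/G (Ti); 5:A/G (Ti); 9:A/T (Tv); 12:C/T (Ti); 16:G/A (Ti); 17:C/T (Ti).
Of the 7 differences, 6 transitions and 1 transversion over 20 sites: P = 6/20 = 0.300000, Q = 1/20 = 0.050000.
d = −0.5·ln(0.350000) − 0.25·ln(0.900000) = −0.5·(-1.049822) − 0.25·(-0.105361) = 0.5513.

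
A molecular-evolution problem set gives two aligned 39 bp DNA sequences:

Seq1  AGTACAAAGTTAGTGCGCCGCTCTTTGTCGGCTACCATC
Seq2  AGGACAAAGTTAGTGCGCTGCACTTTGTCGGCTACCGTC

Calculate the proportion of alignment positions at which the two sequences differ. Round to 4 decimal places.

0.1026

Mismatches occur at site 3 (T↔G), site 19 (C↔T), site 22 (T↔A), site 37 (A↔G).
There are 4 differences over 39 sites, so p = 4/39 = 0.1026.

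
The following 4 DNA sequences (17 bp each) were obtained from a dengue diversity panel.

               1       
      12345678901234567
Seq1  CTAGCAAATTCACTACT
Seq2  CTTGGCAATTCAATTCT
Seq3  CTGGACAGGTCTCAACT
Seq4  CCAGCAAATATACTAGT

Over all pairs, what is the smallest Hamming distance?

Pairwise Hamming distances:
  Seq1 vs Seq2: 5
  Seq1 vs Seq3: 7
  Seq1 vs Seq4: 4
  Seq2 vs Seq3: 8
  Seq2 vs Seq4: 9
  Seq3 vs Seq4: 11
The smallest is 4, between Seq1 and Seq4.

4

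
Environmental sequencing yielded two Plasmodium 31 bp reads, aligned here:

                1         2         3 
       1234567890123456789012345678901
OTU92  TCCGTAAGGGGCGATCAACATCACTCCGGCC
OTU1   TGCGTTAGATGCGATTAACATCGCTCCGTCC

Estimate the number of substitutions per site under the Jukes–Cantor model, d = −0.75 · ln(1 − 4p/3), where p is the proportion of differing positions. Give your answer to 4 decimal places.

Mismatches occur at site 2 (C/G), site 6 (A/T), site 9 (G/A), site 10 (G/T), site 16 (C/T), site 23 (A/G), site 29 (G/T).
p = 7/31 = 0.225806.
d = −0.75 · ln(1 − (4/3)·0.225806) = −0.75 · ln(0.698925) = −0.75 · (-0.358212) = 0.2687.

0.2687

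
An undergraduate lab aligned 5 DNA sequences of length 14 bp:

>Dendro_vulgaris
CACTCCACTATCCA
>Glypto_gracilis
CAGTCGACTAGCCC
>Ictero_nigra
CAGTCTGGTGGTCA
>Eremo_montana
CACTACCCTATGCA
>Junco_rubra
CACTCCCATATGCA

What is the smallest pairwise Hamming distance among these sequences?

2

Pairwise Hamming distances:
  Dendro_vulgaris vs Glypto_gracilis: 4
  Dendro_vulgaris vs Ictero_nigra: 7
  Dendro_vulgaris vs Eremo_montana: 3
  Dendro_vulgaris vs Junco_rubra: 3
  Glypto_gracilis vs Ictero_nigra: 6
  Glypto_gracilis vs Eremo_montana: 7
  Glypto_gracilis vs Junco_rubra: 7
  Ictero_nigra vs Eremo_montana: 8
  Ictero_nigra vs Junco_rubra: 7
  Eremo_montana vs Junco_rubra: 2
The smallest is 2, between Eremo_montana and Junco_rubra.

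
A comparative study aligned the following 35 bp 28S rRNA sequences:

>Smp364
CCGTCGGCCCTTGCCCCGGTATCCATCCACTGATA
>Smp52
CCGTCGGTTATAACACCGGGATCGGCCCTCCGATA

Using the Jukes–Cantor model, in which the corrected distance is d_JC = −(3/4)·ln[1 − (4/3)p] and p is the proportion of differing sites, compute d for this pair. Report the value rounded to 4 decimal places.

0.4582

The sequences differ at positions 8 (C/T), 9 (C/T), 10 (C/A), 12 (T/A), 13 (G/A), 15 (C/A), 20 (T/G), 24 (C/G), 25 (A/G), 26 (T/C), 29 (A/T), 31 (T/C).
p = 12/35 = 0.342857.
d = −0.75 · ln(1 − (4/3)·0.342857) = −0.75 · ln(0.542857) = −0.75 · (-0.610909) = 0.4582.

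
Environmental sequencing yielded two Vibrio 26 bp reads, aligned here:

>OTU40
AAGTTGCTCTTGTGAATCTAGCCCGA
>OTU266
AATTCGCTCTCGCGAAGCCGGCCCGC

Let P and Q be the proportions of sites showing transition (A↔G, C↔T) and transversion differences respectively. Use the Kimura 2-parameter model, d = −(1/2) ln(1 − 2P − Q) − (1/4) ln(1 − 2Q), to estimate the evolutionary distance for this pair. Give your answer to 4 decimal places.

0.4122

The sequences differ at positions 3 (G/T, transversion), 5 (T/C, transition), 11 (T/C, transition), 13 (T/C, transition), 17 (T/G, transversion), 19 (T/C, transition), 20 (A/G, transition), 26 (A/C, transversion).
Of the 8 differences, 5 transitions and 3 transversions over 26 sites: P = 5/26 = 0.192308, Q = 3/26 = 0.115385.
d = −0.5·ln(0.499999) − 0.25·ln(0.769230) = −0.5·(-0.693149) − 0.25·(-0.262365) = 0.4122.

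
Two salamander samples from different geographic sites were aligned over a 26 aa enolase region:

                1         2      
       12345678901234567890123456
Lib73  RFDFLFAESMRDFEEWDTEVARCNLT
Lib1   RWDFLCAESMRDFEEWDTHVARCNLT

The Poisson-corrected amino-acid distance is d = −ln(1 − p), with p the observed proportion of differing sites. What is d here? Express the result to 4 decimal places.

0.1226

Mismatches occur at site 2 (F↔W), site 6 (F↔C), site 19 (E↔H).
p = 3/26 = 0.115385.
d = −ln(1 − 0.115385) = −ln(0.884615) = 0.1226.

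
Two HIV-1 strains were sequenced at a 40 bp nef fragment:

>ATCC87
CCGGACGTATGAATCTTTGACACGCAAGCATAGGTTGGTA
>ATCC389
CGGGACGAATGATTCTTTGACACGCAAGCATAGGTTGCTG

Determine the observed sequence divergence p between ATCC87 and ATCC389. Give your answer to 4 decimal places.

Differing sites — 2:C/G; 8:T/A; 13:A/T; 38:G/C; 40:A/G.
There are 5 differences over 40 sites, so p = 5/40 = 0.1250.

0.1250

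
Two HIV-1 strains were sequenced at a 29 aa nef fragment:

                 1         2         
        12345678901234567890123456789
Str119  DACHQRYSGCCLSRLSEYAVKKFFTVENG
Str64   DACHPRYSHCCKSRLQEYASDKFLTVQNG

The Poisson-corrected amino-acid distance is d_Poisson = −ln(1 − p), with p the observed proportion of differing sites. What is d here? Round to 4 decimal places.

Differing sites — 5:Q/P; 9:G/H; 12:L/K; 16:S/Q; 20:V/S; 21:K/D; 24:F/L; 27:E/Q.
p = 8/29 = 0.275862.
d = −ln(1 − 0.275862) = −ln(0.724138) = 0.3228.

0.3228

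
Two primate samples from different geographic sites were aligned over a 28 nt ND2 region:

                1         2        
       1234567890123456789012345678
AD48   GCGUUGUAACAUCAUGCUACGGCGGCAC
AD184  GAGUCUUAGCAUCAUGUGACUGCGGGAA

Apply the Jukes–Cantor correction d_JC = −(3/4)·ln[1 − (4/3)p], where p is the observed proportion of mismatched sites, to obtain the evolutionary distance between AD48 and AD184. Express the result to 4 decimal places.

0.4197

Mismatches occur at site 2 (C↔A), site 5 (U↔C), site 6 (G↔U), site 9 (A↔G), site 17 (C↔U), site 18 (U↔G), site 21 (G↔U), site 26 (C↔G), site 28 (C↔A).
p = 9/28 = 0.321429.
d = −0.75 · ln(1 − (4/3)·0.321429) = −0.75 · ln(0.571428) = −0.75 · (-0.559617) = 0.4197.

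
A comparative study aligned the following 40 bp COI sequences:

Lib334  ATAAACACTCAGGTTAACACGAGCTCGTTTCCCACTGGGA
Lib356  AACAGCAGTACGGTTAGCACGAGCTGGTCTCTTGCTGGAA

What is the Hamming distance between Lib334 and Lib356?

The sequences differ at positions 2 (T/A), 3 (A/C), 5 (A/G), 8 (C/G), 10 (C/A), 11 (A/C), 17 (A/G), 26 (C/G), 29 (T/C), 32 (C/T), 33 (C/T), 34 (A/G), 39 (G/A).
That gives 13 mismatches out of 40 aligned sites, so the Hamming distance is 13.

13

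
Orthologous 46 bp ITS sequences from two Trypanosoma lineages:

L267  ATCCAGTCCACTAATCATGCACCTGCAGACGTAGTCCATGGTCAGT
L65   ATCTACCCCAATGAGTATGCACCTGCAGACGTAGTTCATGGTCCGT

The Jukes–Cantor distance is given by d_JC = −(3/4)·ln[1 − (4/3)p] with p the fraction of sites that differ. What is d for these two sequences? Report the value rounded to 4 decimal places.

0.2267

Mismatches occur at site 4 (C→T), site 6 (G→C), site 7 (T→C), site 11 (C→A), site 13 (A→G), site 15 (T→G), site 16 (C→T), site 36 (C→T), site 44 (A→C).
p = 9/46 = 0.195652.
d = −0.75 · ln(1 − (4/3)·0.195652) = −0.75 · ln(0.739131) = −0.75 · (-0.302280) = 0.2267.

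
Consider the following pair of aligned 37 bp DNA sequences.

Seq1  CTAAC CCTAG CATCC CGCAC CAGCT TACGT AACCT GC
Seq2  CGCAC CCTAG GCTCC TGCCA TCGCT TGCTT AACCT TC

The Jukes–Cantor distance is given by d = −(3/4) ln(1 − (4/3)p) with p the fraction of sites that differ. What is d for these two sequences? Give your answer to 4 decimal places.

0.4248

Differing sites — 2:T/G; 3:A/C; 11:C/G; 12:A/C; 16:C/T; 19:A/C; 20:C/A; 21:C/T; 22:A/C; 27:A/G; 29:G/T; 36:G/T.
p = 12/37 = 0.324324.
d = −0.75 · ln(1 − (4/3)·0.324324) = −0.75 · ln(0.567568) = −0.75 · (-0.566395) = 0.4248.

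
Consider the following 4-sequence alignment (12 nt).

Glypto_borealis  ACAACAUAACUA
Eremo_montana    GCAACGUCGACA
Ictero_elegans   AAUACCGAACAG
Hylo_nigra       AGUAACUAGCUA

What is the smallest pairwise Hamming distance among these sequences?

Pairwise Hamming distances:
  Glypto_borealis vs Eremo_montana: 6
  Glypto_borealis vs Ictero_elegans: 6
  Glypto_borealis vs Hylo_nigra: 5
  Eremo_montana vs Ictero_elegans: 10
  Eremo_montana vs Hylo_nigra: 8
  Ictero_elegans vs Hylo_nigra: 6
The smallest is 5, between Glypto_borealis and Hylo_nigra.

5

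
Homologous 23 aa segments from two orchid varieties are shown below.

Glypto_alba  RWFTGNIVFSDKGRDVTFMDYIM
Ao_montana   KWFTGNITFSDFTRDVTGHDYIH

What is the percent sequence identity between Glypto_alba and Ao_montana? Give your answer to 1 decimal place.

The sequences differ at positions 1 (R/K), 8 (V/T), 12 (K/F), 13 (G/T), 18 (F/G), 19 (M/H), 23 (M/H).
16 of the 23 sites match, so the percent identity is 16/23 × 100 = 69.6%.

69.6%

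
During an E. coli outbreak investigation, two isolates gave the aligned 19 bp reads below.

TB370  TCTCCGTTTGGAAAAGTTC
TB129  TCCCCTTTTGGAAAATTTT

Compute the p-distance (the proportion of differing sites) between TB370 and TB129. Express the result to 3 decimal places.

0.211

Differing sites — 3:T/C; 6:G/T; 16:G/T; 19:C/T.
There are 4 differences over 19 sites, so p = 4/19 = 0.211.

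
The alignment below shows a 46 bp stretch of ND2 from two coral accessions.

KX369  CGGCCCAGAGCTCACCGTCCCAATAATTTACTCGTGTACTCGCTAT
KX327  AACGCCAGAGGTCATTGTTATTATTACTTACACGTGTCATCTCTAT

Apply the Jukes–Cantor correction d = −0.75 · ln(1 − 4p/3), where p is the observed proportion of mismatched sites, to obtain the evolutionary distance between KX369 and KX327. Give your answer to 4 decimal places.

0.5091

Mismatches occur at site 1 (C↔A), site 2 (G↔A), site 3 (G↔C), site 4 (C↔G), site 11 (C↔G), site 15 (C↔T), site 16 (C↔T), site 19 (C↔T), site 20 (C↔A), site 21 (C↔T), site 22 (A↔T), site 25 (A↔T), site 27 (T↔C), site 32 (T↔A), site 38 (A↔C), site 39 (C↔A), site 42 (G↔T).
p = 17/46 = 0.369565.
d = −0.75 · ln(1 − (4/3)·0.369565) = −0.75 · ln(0.507247) = −0.75 · (-0.678757) = 0.5091.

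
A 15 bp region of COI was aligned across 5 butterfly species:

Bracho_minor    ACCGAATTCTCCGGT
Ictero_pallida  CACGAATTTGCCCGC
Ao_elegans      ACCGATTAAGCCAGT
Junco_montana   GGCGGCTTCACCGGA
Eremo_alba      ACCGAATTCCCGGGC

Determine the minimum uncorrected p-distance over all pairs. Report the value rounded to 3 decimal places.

Pairwise Hamming distances:
  Bracho_minor vs Ictero_pallida: 6
  Bracho_minor vs Ao_elegans: 5
  Bracho_minor vs Junco_montana: 6
  Bracho_minor vs Eremo_alba: 3
  Ictero_pallida vs Ao_elegans: 7
  Ictero_pallida vs Junco_montana: 8
  Ictero_pallida vs Eremo_alba: 6
  Ao_elegans vs Junco_montana: 9
  Ao_elegans vs Eremo_alba: 7
  Junco_montana vs Eremo_alba: 7
The smallest is 3 mismatches, between Bracho_minor and Eremo_alba; p = 3/15 = 0.200.

0.200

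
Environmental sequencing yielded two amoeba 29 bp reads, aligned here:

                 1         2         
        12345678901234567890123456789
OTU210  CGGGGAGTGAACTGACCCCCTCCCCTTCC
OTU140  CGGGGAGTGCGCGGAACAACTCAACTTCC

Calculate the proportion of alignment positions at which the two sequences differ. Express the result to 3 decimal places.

0.276

Differing sites — 10:A/C; 11:A/G; 13:T/G; 16:C/A; 18:C/A; 19:C/A; 23:C/A; 24:C/A.
There are 8 differences over 29 sites, so p = 8/29 = 0.276.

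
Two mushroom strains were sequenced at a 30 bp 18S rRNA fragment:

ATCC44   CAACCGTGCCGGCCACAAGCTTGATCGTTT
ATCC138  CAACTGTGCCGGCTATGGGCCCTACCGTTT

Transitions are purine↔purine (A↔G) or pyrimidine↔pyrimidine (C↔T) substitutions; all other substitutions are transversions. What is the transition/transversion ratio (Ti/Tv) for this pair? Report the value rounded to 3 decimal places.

Mismatches occur at site 5 (C/T, transition), site 14 (C/T, transition), site 16 (C/T, transition), site 17 (A/G, transition), site 18 (A/G, transition), site 21 (T/C, transition), site 22 (T/C, transition), site 23 (G/T, transversion), site 25 (T/C, transition).
Of the 9 differences, 8 transitions and 1 transversion, so Ti/Tv = 8/1 = 8.000.

8.000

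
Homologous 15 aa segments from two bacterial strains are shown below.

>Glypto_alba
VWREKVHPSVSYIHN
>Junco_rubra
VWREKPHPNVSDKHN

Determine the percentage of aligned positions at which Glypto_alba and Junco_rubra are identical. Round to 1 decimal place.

The sequences differ at positions 6 (V/P), 9 (S/N), 12 (Y/D), 13 (I/K).
11 of the 15 sites match, so the percent identity is 11/15 × 100 = 73.3%.

73.3%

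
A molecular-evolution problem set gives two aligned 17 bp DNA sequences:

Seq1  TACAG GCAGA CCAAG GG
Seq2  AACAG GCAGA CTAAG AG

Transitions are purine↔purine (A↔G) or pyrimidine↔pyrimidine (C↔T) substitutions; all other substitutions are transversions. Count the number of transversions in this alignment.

Mismatches occur at site 1 (T→A, transversion), site 12 (C→T, transition), site 16 (G→A, transition).
Of the 3 differences, 2 transitions and 1 transversion, so the answer is 1.

1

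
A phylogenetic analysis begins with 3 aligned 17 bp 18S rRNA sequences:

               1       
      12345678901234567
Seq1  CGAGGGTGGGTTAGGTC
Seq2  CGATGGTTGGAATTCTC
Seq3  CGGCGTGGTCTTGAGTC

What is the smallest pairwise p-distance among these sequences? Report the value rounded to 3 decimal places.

Pairwise Hamming distances:
  Seq1 vs Seq2: 7
  Seq1 vs Seq3: 8
  Seq2 vs Seq3: 12
The smallest is 7 mismatches, between Seq1 and Seq2; p = 7/17 = 0.412.

0.412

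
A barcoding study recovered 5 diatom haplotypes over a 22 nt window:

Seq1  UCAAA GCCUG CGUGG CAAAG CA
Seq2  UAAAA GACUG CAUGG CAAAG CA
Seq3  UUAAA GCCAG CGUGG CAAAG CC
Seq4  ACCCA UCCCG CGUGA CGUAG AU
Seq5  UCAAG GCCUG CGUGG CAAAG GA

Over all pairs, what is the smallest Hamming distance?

Pairwise Hamming distances:
  Seq1 vs Seq2: 3
  Seq1 vs Seq3: 3
  Seq1 vs Seq4: 10
  Seq1 vs Seq5: 2
  Seq2 vs Seq3: 5
  Seq2 vs Seq4: 13
  Seq2 vs Seq5: 5
  Seq3 vs Seq4: 11
  Seq3 vs Seq5: 5
  Seq4 vs Seq5: 11
The smallest is 2, between Seq1 and Seq5.

2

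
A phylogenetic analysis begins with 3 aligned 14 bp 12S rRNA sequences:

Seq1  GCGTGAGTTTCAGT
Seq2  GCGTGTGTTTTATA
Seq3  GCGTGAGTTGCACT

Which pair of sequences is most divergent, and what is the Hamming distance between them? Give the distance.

Pairwise Hamming distances:
  Seq1 vs Seq2: 4
  Seq1 vs Seq3: 2
  Seq2 vs Seq3: 5
The largest is 5, between Seq2 and Seq3.

5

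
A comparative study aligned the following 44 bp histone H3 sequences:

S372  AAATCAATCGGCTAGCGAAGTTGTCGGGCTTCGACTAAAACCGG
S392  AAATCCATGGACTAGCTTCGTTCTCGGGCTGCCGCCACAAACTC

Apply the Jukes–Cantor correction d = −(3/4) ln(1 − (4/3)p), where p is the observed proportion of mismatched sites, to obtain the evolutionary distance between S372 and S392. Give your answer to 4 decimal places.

The sequences differ at positions 6 (A/C), 9 (C/G), 11 (G/A), 17 (G/T), 18 (A/T), 19 (A/C), 23 (G/C), 31 (T/G), 33 (G/C), 34 (A/G), 36 (T/C), 38 (A/C), 41 (C/A), 43 (G/T), 44 (G/C).
p = 15/44 = 0.340909.
d = −0.75 · ln(1 − (4/3)·0.340909) = −0.75 · ln(0.545455) = −0.75 · (-0.606135) = 0.4546.

0.4546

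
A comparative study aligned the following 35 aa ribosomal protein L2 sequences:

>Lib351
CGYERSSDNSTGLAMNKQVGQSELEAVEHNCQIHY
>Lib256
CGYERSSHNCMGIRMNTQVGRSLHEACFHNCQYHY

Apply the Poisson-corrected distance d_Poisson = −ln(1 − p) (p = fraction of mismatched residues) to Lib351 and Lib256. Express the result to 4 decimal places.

0.4199

Differing sites — 8:D/H; 10:S/C; 11:T/M; 13:L/I; 14:A/R; 17:K/T; 21:Q/R; 23:E/L; 24:L/H; 27:V/C; 28:E/F; 33:I/Y.
p = 12/35 = 0.342857.
d = −ln(1 − 0.342857) = −ln(0.657143) = 0.4199.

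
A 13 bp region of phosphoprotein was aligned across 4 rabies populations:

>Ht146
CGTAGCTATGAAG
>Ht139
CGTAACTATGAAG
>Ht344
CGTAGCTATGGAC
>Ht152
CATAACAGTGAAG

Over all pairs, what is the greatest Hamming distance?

6

Pairwise Hamming distances:
  Ht146 vs Ht139: 1
  Ht146 vs Ht344: 2
  Ht146 vs Ht152: 4
  Ht139 vs Ht344: 3
  Ht139 vs Ht152: 3
  Ht344 vs Ht152: 6
The largest is 6, between Ht344 and Ht152.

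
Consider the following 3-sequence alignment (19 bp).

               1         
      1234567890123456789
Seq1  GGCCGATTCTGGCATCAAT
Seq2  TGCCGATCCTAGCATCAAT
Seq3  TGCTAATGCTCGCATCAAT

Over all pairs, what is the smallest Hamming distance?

Pairwise Hamming distances:
  Seq1 vs Seq2: 3
  Seq1 vs Seq3: 5
  Seq2 vs Seq3: 4
The smallest is 3, between Seq1 and Seq2.

3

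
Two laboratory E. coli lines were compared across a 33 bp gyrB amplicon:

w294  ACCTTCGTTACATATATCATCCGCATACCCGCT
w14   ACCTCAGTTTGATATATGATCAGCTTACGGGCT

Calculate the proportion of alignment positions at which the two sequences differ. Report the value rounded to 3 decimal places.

Differing sites — 5:T/C; 6:C/A; 10:A/T; 11:C/G; 18:C/G; 22:C/A; 25:A/T; 29:C/G; 30:C/G.
There are 9 differences over 33 sites, so p = 9/33 = 0.273.

0.273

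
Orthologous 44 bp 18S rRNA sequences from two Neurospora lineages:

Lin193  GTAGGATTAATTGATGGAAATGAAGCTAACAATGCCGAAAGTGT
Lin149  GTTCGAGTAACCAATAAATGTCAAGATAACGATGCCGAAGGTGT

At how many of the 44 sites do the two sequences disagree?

14

Mismatches occur at site 3 (A→T), site 4 (G→C), site 7 (T→G), site 11 (T→C), site 12 (T→C), site 13 (G→A), site 16 (G→A), site 17 (G→A), site 19 (A→T), site 20 (A→G), site 22 (G→C), site 26 (C→A), site 31 (A→G), site 40 (A→G).
That gives 14 mismatches out of 44 aligned sites, so the Hamming distance is 14.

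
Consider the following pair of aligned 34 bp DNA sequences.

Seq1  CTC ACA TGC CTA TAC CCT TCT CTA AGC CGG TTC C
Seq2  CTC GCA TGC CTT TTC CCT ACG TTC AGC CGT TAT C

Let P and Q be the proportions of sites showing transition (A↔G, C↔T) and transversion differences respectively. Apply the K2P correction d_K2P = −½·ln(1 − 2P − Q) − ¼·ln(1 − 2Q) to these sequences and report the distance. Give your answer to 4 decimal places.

0.3736

Differing sites — 4:A/G (Ti); 12:A/T (Tv); 14:A/T (Tv); 19:T/A (Tv); 21:T/G (Tv); 22:C/T (Ti); 24:A/C (Tv); 30:G/T (Tv); 32:T/A (Tv); 33:C/T (Ti).
Of the 10 differences, 3 transitions and 7 transversions over 34 sites: P = 3/34 = 0.088235, Q = 7/34 = 0.205882.
d = −0.5·ln(0.617648) − 0.25·ln(0.588236) = −0.5·(-0.481837) − 0.25·(-0.530627) = 0.3736.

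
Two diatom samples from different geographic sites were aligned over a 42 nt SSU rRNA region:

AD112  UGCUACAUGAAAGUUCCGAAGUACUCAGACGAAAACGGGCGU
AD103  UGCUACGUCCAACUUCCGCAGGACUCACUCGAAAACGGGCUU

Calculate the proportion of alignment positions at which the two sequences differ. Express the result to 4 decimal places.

0.2143

The sequences differ at positions 7 (A/G), 9 (G/C), 10 (A/C), 13 (G/C), 19 (A/C), 22 (U/G), 28 (G/C), 29 (A/U), 41 (G/U).
There are 9 differences over 42 sites, so p = 9/42 = 0.2143.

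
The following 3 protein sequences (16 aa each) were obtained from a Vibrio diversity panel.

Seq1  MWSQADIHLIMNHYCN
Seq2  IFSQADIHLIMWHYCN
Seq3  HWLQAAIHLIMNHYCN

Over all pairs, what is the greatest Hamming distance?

Pairwise Hamming distances:
  Seq1 vs Seq2: 3
  Seq1 vs Seq3: 3
  Seq2 vs Seq3: 5
The largest is 5, between Seq2 and Seq3.

5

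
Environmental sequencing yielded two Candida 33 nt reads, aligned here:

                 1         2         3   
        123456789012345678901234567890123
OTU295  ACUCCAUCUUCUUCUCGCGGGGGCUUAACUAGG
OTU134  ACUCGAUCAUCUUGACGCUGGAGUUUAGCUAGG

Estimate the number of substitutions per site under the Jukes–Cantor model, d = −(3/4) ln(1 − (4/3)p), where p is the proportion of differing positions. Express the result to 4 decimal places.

The sequences differ at positions 5 (C/G), 9 (U/A), 14 (C/G), 15 (U/A), 19 (G/U), 22 (G/A), 24 (C/U), 28 (A/G).
p = 8/33 = 0.242424.
d = −0.75 · ln(1 − (4/3)·0.242424) = −0.75 · ln(0.676768) = −0.75 · (-0.390427) = 0.2928.

0.2928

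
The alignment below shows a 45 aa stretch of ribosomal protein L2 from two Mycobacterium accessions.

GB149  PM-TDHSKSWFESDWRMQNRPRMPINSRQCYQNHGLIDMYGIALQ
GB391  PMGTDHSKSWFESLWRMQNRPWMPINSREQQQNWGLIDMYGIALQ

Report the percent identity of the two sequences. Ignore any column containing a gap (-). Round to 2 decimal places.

Excluding the 1 gap column leaves 44 comparable sites.
Mismatches occur at site 14 (D→L), site 22 (R→W), site 29 (Q→E), site 30 (C→Q), site 31 (Y→Q), site 34 (H→W).
38 of the 44 comparable sites match, so the percent identity is 38/44 × 100 = 86.36%.

86.36%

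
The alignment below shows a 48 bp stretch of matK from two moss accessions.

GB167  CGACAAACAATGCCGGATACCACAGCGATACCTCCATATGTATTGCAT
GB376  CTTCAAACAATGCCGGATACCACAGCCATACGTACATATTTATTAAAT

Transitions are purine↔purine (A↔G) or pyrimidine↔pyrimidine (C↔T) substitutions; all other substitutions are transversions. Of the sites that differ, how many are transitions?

Mismatches occur at site 2 (G/T, transversion), site 3 (A/T, transversion), site 27 (G/C, transversion), site 32 (C/G, transversion), site 34 (C/A, transversion), site 40 (G/T, transversion), site 45 (G/A, transition), site 46 (C/A, transversion).
Of the 8 differences, 1 transition and 7 transversions, so the answer is 1.

1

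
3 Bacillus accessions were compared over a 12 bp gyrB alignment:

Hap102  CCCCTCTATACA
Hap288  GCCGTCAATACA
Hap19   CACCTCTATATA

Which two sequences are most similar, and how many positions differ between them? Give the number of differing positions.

Pairwise Hamming distances:
  Hap102 vs Hap288: 3
  Hap102 vs Hap19: 2
  Hap288 vs Hap19: 5
The smallest is 2, between Hap102 and Hap19.

2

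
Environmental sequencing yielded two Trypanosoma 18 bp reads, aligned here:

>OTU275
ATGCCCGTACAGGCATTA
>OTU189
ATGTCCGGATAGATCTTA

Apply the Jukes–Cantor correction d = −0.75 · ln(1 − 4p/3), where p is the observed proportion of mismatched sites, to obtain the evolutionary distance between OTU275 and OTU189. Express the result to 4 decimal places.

Differing sites — 4:C/T; 8:T/G; 10:C/T; 13:G/A; 14:C/T; 15:A/C.
p = 6/18 = 0.333333.
d = −0.75 · ln(1 − (4/3)·0.333333) = −0.75 · ln(0.555556) = −0.75 · (-0.587786) = 0.4408.

0.4408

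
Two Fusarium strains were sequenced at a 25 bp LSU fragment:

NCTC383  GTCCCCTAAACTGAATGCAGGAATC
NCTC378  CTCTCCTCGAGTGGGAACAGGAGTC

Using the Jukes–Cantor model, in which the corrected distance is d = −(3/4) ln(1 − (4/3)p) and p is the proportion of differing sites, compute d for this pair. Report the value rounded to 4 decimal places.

Mismatches occur at site 1 (G↔C), site 4 (C↔T), site 8 (A↔C), site 9 (A↔G), site 11 (C↔G), site 14 (A↔G), site 15 (A↔G), site 16 (T↔A), site 17 (G↔A), site 23 (A↔G).
p = 10/25 = 0.400000.
d = −0.75 · ln(1 − (4/3)·0.400000) = −0.75 · ln(0.466667) = −0.75 · (-0.762139) = 0.5716.

0.5716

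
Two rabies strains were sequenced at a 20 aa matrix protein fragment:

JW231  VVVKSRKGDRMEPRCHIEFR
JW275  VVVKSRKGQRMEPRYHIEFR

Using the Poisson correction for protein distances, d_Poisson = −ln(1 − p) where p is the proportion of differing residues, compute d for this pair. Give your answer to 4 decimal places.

0.1054

The sequences differ at positions 9 (D/Q), 15 (C/Y).
p = 2/20 = 0.100000.
d = −ln(1 − 0.100000) = −ln(0.900000) = 0.1054.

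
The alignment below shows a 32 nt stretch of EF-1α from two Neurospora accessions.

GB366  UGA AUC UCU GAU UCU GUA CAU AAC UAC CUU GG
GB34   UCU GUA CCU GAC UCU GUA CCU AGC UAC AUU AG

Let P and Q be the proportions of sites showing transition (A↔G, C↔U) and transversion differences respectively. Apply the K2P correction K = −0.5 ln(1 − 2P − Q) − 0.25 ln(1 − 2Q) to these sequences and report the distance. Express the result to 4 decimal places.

0.4099

Differing sites — 2:G/C (Tv); 3:A/U (Tv); 4:A/G (Ti); 6:C/A (Tv); 7:U/C (Ti); 12:U/C (Ti); 20:A/C (Tv); 23:A/G (Ti); 28:C/A (Tv); 31:G/A (Ti).
Of the 10 differences, 5 transitions and 5 transversions over 32 sites: P = 5/32 = 0.156250, Q = 5/32 = 0.156250.
d = −0.5·ln(0.531250) − 0.25·ln(0.687500) = −0.5·(-0.632523) − 0.25·(-0.374693) = 0.4099.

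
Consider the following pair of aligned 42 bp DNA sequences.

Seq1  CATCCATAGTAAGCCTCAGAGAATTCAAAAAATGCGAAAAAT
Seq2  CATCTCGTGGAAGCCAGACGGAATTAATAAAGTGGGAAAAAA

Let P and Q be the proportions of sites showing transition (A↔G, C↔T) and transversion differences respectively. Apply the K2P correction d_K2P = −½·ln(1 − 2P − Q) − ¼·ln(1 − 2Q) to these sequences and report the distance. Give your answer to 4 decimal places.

The sequences differ at positions 5 (C/T, transition), 6 (A/C, transversion), 7 (T/G, transversion), 8 (A/T, transversion), 10 (T/G, transversion), 16 (T/A, transversion), 17 (C/G, transversion), 19 (G/C, transversion), 20 (A/G, transition), 26 (C/A, transversion), 28 (A/T, transversion), 32 (A/G, transition), 35 (C/G, transversion), 42 (T/A, transversion).
Of the 14 differences, 3 transitions and 11 transversions over 42 sites: P = 3/42 = 0.071429, Q = 11/42 = 0.261905.
d = −0.5·ln(0.595237) − 0.25·ln(0.476190) = −0.5·(-0.518796) − 0.25·(-0.741938) = 0.4449.

0.4449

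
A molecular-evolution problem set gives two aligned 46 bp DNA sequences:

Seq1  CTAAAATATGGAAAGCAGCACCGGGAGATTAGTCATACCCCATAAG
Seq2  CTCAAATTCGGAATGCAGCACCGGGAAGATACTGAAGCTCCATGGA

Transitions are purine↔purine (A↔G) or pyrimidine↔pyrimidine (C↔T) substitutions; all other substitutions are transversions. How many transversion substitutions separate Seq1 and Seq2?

Mismatches occur at site 3 (A↔C, transversion), site 8 (A↔T, transversion), site 9 (T↔C, transition), site 14 (A↔T, transversion), site 27 (G↔A, transition), site 28 (A↔G, transition), site 29 (T↔A, transversion), site 32 (G↔C, transversion), site 34 (C↔G, transversion), site 36 (T↔A, transversion), site 37 (A↔G, transition), site 39 (C↔T, transition), site 44 (A↔G, transition), site 45 (A↔G, transition), site 46 (G↔A, transition).
Of the 15 differences, 8 transitions and 7 transversions, so the answer is 7.

7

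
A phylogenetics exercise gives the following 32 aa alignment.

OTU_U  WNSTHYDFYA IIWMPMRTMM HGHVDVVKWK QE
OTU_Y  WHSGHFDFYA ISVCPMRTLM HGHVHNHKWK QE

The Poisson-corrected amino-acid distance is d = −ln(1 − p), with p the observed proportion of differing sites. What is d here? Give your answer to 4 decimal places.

Mismatches occur at site 2 (N↔H), site 4 (T↔G), site 6 (Y↔F), site 12 (I↔S), site 13 (W↔V), site 14 (M↔C), site 19 (M↔L), site 25 (D↔H), site 26 (V↔N), site 27 (V↔H).
p = 10/32 = 0.312500.
d = −ln(1 − 0.312500) = −ln(0.687500) = 0.3747.

0.3747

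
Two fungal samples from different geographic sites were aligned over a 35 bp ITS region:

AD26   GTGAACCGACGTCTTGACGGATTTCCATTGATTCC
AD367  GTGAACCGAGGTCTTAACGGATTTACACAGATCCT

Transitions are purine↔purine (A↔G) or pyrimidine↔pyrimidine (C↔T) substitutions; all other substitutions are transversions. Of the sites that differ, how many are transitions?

4

Mismatches occur at site 10 (C↔G, transversion), site 16 (G↔A, transition), site 25 (C↔A, transversion), site 28 (T↔C, transition), site 29 (T↔A, transversion), site 33 (T↔C, transition), site 35 (C↔T, transition).
Of the 7 differences, 4 transitions and 3 transversions, so the answer is 4.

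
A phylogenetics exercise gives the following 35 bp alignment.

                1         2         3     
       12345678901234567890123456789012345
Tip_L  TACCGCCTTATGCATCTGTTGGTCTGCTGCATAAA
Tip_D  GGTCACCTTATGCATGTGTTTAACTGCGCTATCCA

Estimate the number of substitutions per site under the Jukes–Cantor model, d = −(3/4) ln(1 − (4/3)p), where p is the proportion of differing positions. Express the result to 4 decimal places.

0.5128

Differing sites — 1:T/G; 2:A/G; 3:C/T; 5:G/A; 16:C/G; 21:G/T; 22:G/A; 23:T/A; 28:T/G; 29:G/C; 30:C/T; 33:A/C; 34:A/C.
p = 13/35 = 0.371429.
d = −0.75 · ln(1 − (4/3)·0.371429) = −0.75 · ln(0.504761) = −0.75 · (-0.683670) = 0.5128.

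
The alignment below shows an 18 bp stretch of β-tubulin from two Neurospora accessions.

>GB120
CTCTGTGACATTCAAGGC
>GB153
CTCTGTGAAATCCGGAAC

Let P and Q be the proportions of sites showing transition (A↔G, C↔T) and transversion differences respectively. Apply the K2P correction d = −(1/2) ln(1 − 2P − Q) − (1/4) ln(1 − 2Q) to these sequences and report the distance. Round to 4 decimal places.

Differing sites — 9:C/A (Tv); 12:T/C (Ti); 14:A/G (Ti); 15:A/G (Ti); 16:G/A (Ti); 17:G/A (Ti).
Of the 6 differences, 5 transitions and 1 transversion over 18 sites: P = 5/18 = 0.277778, Q = 1/18 = 0.055556.
d = −0.5·ln(0.388888) − 0.25·ln(0.888888) = −0.5·(-0.944464) − 0.25·(-0.117784) = 0.5017.

0.5017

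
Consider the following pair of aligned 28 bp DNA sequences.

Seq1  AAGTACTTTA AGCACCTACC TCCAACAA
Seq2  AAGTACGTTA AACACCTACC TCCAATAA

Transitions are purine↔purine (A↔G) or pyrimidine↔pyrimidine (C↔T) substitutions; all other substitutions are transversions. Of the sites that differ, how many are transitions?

Mismatches occur at site 7 (T/G, transversion), site 12 (G/A, transition), site 26 (C/T, transition).
Of the 3 differences, 2 transitions and 1 transversion, so the answer is 2.

2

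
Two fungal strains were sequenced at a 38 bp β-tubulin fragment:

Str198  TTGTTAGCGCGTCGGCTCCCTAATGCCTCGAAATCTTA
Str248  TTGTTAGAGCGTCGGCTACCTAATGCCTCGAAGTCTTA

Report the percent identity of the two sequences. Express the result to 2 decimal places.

The sequences differ at positions 8 (C/A), 18 (C/A), 33 (A/G).
35 of the 38 sites match, so the percent identity is 35/38 × 100 = 92.11%.

92.11%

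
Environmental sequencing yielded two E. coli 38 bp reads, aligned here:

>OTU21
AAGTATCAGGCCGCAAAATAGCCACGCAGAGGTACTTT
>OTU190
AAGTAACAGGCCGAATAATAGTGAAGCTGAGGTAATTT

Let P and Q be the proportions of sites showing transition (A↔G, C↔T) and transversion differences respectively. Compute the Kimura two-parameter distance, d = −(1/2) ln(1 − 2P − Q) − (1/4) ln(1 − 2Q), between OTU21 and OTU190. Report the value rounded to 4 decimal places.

The sequences differ at positions 6 (T/A, transversion), 14 (C/A, transversion), 16 (A/T, transversion), 22 (C/T, transition), 23 (C/G, transversion), 25 (C/A, transversion), 28 (A/T, transversion), 35 (C/A, transversion).
Of the 8 differences, 1 transition and 7 transversions over 38 sites: P = 1/38 = 0.026316, Q = 7/38 = 0.184211.
d = −0.5·ln(0.763157) − 0.25·ln(0.631578) = −0.5·(-0.270292) − 0.25·(-0.459534) = 0.2500.

0.2500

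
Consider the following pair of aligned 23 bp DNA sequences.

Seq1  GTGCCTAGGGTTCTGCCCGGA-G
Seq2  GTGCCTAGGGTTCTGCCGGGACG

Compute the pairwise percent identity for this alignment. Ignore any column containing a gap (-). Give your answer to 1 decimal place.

Excluding the 1 gap column leaves 22 comparable sites.
The sequences differ at position 18 (C/G).
21 of the 22 comparable sites match, so the percent identity is 21/22 × 100 = 95.5%.

95.5%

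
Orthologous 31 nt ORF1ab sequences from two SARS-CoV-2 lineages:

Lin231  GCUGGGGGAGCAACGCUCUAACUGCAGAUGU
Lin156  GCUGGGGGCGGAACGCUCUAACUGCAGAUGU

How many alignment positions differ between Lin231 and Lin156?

Differing sites — 9:A/C; 11:C/G.
That gives 2 mismatches out of 31 aligned sites, so the Hamming distance is 2.

2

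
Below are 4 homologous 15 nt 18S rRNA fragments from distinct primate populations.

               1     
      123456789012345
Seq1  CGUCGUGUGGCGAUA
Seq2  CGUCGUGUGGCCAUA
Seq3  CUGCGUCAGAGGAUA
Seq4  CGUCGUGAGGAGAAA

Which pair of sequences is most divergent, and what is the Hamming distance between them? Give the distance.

Pairwise Hamming distances:
  Seq1 vs Seq2: 1
  Seq1 vs Seq3: 6
  Seq1 vs Seq4: 3
  Seq2 vs Seq3: 7
  Seq2 vs Seq4: 4
  Seq3 vs Seq4: 6
The largest is 7, between Seq2 and Seq3.

7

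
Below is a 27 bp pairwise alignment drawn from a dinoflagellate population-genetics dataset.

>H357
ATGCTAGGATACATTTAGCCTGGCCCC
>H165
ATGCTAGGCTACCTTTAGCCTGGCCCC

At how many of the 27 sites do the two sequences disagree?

Mismatches occur at site 9 (A↔C), site 13 (A↔C).
That gives 2 mismatches out of 27 aligned sites, so the Hamming distance is 2.

2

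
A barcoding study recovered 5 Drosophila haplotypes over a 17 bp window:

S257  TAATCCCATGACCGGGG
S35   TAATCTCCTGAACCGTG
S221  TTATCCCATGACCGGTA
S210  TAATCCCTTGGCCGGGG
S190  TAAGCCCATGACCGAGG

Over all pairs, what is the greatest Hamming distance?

7

Pairwise Hamming distances:
  S257 vs S35: 5
  S257 vs S221: 3
  S257 vs S210: 2
  S257 vs S190: 2
  S35 vs S221: 6
  S35 vs S210: 6
  S35 vs S190: 7
  S221 vs S210: 5
  S221 vs S190: 5
  S210 vs S190: 4
The largest is 7, between S35 and S190.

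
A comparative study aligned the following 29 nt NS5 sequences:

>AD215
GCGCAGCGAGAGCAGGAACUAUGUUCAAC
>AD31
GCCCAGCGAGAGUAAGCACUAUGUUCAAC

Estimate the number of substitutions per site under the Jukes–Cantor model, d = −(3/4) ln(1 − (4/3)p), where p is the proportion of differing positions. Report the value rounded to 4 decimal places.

0.1524

The sequences differ at positions 3 (G/C), 13 (C/U), 15 (G/A), 17 (A/C).
p = 4/29 = 0.137931.
d = −0.75 · ln(1 − (4/3)·0.137931) = −0.75 · ln(0.816092) = −0.75 · (-0.203228) = 0.1524.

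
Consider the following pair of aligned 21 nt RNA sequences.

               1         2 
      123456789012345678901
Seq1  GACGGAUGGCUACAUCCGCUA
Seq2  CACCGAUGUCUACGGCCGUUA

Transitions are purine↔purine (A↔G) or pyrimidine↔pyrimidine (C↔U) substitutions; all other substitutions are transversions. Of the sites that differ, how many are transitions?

Differing sites — 1:G/C (Tv); 4:G/C (Tv); 9:G/U (Tv); 14:A/G (Ti); 15:U/G (Tv); 19:C/U (Ti).
Of the 6 differences, 2 transitions and 4 transversions, so the answer is 2.

2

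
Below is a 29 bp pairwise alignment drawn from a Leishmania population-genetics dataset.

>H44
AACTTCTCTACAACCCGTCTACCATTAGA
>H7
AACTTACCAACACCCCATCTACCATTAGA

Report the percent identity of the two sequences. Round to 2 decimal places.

Mismatches occur at site 6 (C↔A), site 7 (T↔C), site 9 (T↔A), site 13 (A↔C), site 17 (G↔A).
24 of the 29 sites match, so the percent identity is 24/29 × 100 = 82.76%.

82.76%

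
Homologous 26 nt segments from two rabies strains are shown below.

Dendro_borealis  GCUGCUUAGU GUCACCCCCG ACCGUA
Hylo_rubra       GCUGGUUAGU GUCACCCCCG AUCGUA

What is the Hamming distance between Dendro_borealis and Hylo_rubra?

2

Mismatches occur at site 5 (C↔G), site 22 (C↔U).
That gives 2 mismatches out of 26 aligned sites, so the Hamming distance is 2.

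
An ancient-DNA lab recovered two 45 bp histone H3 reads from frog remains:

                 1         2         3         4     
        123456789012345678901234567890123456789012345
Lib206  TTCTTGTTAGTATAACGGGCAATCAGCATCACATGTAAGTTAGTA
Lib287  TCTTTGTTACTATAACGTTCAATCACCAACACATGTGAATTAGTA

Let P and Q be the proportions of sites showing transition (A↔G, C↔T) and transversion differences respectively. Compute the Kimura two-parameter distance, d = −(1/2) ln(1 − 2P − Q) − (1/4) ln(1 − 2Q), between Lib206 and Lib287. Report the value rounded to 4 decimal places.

0.2333

Differing sites — 2:T/C (Ti); 3:C/T (Ti); 10:G/C (Tv); 18:G/T (Tv); 19:G/T (Tv); 26:G/C (Tv); 29:T/A (Tv); 37:A/G (Ti); 39:G/A (Ti).
Of the 9 differences, 4 transitions and 5 transversions over 45 sites: P = 4/45 = 0.088889, Q = 5/45 = 0.111111.
d = −0.5·ln(0.711111) − 0.25·ln(0.777778) = −0.5·(-0.340927) − 0.25·(-0.251314) = 0.2333.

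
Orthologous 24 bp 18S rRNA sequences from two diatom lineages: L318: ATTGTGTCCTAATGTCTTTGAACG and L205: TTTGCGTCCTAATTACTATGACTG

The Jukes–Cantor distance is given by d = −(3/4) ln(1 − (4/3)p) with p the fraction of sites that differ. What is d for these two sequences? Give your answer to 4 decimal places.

Differing sites — 1:A/T; 5:T/C; 14:G/T; 15:T/A; 18:T/A; 22:A/C; 23:C/T.
p = 7/24 = 0.291667.
d = −0.75 · ln(1 − (4/3)·0.291667) = −0.75 · ln(0.611111) = −0.75 · (-0.492477) = 0.3694.

0.3694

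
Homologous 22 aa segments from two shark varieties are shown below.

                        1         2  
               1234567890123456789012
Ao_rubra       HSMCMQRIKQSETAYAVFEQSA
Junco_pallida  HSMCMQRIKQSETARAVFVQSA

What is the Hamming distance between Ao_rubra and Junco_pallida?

2

Differing sites — 15:Y/R; 19:E/V.
That gives 2 mismatches out of 22 aligned sites, so the Hamming distance is 2.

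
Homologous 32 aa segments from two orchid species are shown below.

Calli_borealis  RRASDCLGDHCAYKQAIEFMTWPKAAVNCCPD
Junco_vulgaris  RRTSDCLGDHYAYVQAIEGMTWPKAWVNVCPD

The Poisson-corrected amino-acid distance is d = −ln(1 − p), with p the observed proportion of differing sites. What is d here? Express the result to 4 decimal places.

Mismatches occur at site 3 (A↔T), site 11 (C↔Y), site 14 (K↔V), site 19 (F↔G), site 26 (A↔W), site 29 (C↔V).
p = 6/32 = 0.187500.
d = −ln(1 − 0.187500) = −ln(0.812500) = 0.2076.

0.2076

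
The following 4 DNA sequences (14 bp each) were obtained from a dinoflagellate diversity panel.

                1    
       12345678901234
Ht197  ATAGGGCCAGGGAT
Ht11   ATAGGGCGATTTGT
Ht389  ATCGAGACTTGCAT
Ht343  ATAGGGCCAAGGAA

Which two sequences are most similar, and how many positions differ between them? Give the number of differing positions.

Pairwise Hamming distances:
  Ht197 vs Ht11: 5
  Ht197 vs Ht389: 6
  Ht197 vs Ht343: 2
  Ht11 vs Ht389: 8
  Ht11 vs Ht343: 6
  Ht389 vs Ht343: 7
The smallest is 2, between Ht197 and Ht343.

2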